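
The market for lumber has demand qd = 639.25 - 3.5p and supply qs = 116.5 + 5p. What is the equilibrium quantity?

Set qd = qs: 639.25 - 3.5p = 116.5 + 5p.
522.75 = 8.5p, so p* = 61.5.
q* = 639.25 − 3.5(61.5) = 424.

q* = 424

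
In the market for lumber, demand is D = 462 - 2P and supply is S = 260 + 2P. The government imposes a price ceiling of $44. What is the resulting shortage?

Equilibrium price would be P* = 50.5, so the ceiling at 44 binds.
At P = 44: D = 462 − 2(44) = 374, S = 260 + 2(44) = 348.
Shortage = 374 − 348 = 26.

Shortage = 26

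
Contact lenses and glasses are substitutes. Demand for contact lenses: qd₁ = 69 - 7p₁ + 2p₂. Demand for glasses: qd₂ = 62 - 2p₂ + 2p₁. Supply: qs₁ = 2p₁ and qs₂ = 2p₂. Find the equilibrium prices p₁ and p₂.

Market 1: 69 - 7p₁ + 2p₂ = 2p₁ → 9p₁ - 2p₂ = 69.
Market 2: 4p₂ - 2p₁ = 62.
Eliminating p₂: 4×(1) + 2×(2) gives 32p₁ = 400, so p₁ = 12.5.
Back-substitute into (2): p₂ = (62 + 2×12.5) / 4 = 21.75.

p₁ = 12.5, p₂ = 21.75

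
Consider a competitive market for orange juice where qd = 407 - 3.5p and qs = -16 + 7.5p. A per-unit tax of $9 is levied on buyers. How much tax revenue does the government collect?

Pre-tax equilibrium: p* = 423/11, q* = 5993/22.
Tax on buyers shifts demand to qd = 407 − 3.5(p + 9) = 375.5 - 3.5p.
375.5 - 3.5p = -16 + 7.5p gives seller price ps = 783/22; buyers pay pb = 783/22 + 9 = 981/22.
New quantity: q = 407 − 3.5(981/22) = 11041/44.
Revenue = 9 × 11041/44 = 99369/44.

Tax revenue = 99369/44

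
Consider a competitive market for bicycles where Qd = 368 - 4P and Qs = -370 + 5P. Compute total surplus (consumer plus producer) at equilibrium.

Total surplus = 360

Equilibrium: 368 - 4P = -370 + 5P gives P* = 82, Q* = 40.
Demand choke price: P = 92; supply starts at P = 74.
CS = ½(92 − 82)(40) = 200; PS = ½(82 − 74)(40) = 160.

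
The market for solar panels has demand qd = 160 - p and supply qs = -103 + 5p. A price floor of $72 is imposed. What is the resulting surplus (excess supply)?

Surplus = 169

Equilibrium price would be p* = 263/6, so the floor at 72 binds.
At p = 72: qd = 88, qs = 257.
Surplus = 257 − 88 = 169.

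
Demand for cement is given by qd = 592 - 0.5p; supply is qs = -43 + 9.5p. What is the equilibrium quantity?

q* = 560.25

Set qd = qs: 592 - 0.5p = -43 + 9.5p.
635 = 10p, so p* = 63.5.
q* = 592 − 0.5(63.5) = 560.25.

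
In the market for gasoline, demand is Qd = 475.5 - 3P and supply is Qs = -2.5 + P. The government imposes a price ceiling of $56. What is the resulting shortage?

Equilibrium price would be P* = 119.5, so the ceiling at 56 binds.
At P = 56: Qd = 475.5 − 3(56) = 307.5, Qs = -2.5 + 1(56) = 53.5.
Shortage = 307.5 − 53.5 = 254.

Shortage = 254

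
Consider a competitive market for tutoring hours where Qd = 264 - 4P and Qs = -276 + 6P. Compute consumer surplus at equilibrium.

Equilibrium: 264 - 4P = -276 + 6P gives P* = 54, Q* = 48.
Demand choke price (Qd = 0): P = 66.
CS = ½(66 − 54)(48) = 288.

Consumer surplus = 288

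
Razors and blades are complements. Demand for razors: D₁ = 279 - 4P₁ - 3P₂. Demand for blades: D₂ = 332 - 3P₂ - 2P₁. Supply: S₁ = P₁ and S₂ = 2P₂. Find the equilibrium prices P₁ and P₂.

Market 1: 279 - 4P₁ - 3P₂ = P₁ → 5P₁ + 3P₂ = 279.
Market 2: 5P₂ + 2P₁ = 332.
Eliminating P₂: 5×(1) − 3×(2) gives 19P₁ = 399, so P₁ = 21.
Back-substitute into (2): P₂ = (332 − 2×21) / 5 = 58.

P₁ = 21, P₂ = 58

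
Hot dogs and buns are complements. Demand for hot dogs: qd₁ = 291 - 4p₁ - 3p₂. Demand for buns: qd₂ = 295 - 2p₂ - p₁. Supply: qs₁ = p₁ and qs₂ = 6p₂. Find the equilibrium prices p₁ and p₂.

p₁ = 39, p₂ = 32

Market 1: 291 - 4p₁ - 3p₂ = p₁ → 5p₁ + 3p₂ = 291.
Market 2: 8p₂ + p₁ = 295.
Eliminating p₂: 8×(1) − 3×(2) gives 37p₁ = 1443, so p₁ = 39.
Back-substitute into (2): p₂ = (295 − 1×39) / 8 = 32.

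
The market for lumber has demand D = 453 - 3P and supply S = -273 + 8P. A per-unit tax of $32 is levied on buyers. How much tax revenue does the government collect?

Pre-tax equilibrium: P* = 66, Q* = 255.
Tax on buyers shifts demand to D = 453 − 3(P + 32) = 357 - 3P.
357 - 3P = -273 + 8P gives seller price Ps = 630/11; buyers pay Pb = 630/11 + 32 = 982/11.
New quantity: Q = 453 − 3(982/11) = 2037/11.
Revenue = 32 × 2037/11 = 65184/11.

Tax revenue = 65184/11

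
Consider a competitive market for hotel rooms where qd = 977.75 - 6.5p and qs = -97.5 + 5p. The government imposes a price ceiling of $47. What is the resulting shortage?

Shortage = 534.75

Equilibrium price would be p* = 93.5, so the ceiling at 47 binds.
At p = 47: qd = 977.75 − 6.5(47) = 672.25, qs = -97.5 + 5(47) = 137.5.
Shortage = 672.25 − 137.5 = 534.75.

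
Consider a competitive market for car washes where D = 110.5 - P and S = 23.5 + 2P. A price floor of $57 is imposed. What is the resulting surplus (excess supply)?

Surplus = 84

Equilibrium price would be P* = 29, so the floor at 57 binds.
At P = 57: D = 53.5, S = 137.5.
Surplus = 137.5 − 53.5 = 84.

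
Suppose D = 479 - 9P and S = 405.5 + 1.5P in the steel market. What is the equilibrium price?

P* = 7

Set D = S: 479 - 9P = 405.5 + 1.5P.
73.5 = 10.5P, so P* = 7.
Q* = 479 − 9(7) = 416.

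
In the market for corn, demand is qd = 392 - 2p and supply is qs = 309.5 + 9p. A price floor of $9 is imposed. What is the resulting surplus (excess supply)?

Equilibrium price would be p* = 7.5, so the floor at 9 binds.
At p = 9: qd = 374, qs = 390.5.
Surplus = 390.5 − 374 = 16.5.

Surplus = 16.5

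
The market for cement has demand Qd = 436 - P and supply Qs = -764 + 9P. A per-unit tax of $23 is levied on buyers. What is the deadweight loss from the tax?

Pre-tax equilibrium: P* = 120, Q* = 316.
Tax on buyers shifts demand to Qd = 436 − 1(P + 23) = 413 - P.
413 - P = -764 + 9P gives seller price Ps = 117.7; buyers pay Pb = 117.7 + 23 = 140.7.
New quantity: Q = 436 − 1(140.7) = 295.3.
DWL = ½ × 23 × (316 − 295.3) = 238.05.

Deadweight loss = 238.05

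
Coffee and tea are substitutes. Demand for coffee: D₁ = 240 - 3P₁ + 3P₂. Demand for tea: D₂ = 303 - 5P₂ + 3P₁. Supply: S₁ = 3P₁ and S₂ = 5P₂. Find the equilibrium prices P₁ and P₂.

P₁ = 1103/17, P₂ = 846/17

Market 1: 240 - 3P₁ + 3P₂ = 3P₁ → 6P₁ - 3P₂ = 240.
Market 2: 10P₂ - 3P₁ = 303.
Eliminating P₂: 10×(1) + 3×(2) gives 51P₁ = 3309, so P₁ = 1103/17.
Back-substitute into (2): P₂ = (303 + 3×1103/17) / 10 = 846/17.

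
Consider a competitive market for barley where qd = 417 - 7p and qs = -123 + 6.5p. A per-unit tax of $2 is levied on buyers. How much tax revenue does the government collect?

Pre-tax equilibrium: p* = 40, q* = 137.
Tax on buyers shifts demand to qd = 417 − 7(p + 2) = 403 - 7p.
403 - 7p = -123 + 6.5p gives seller price ps = 1052/27; buyers pay pb = 1052/27 + 2 = 1106/27.
New quantity: q = 417 − 7(1106/27) = 3517/27.
Revenue = 2 × 3517/27 = 7034/27.

Tax revenue = 7034/27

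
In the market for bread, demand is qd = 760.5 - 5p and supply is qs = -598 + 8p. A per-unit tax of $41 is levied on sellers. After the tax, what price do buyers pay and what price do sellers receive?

Buyers pay 3373/26, sellers receive 2307/26

Pre-tax equilibrium: p* = 104.5, q* = 238.
Tax on sellers shifts supply to qs = -598 + 8(p − 41) = -926 + 8p.
760.5 - 5p = -926 + 8p gives buyer price pb = 3373/26; sellers receive ps = 3373/26 − 41 = 2307/26.
New quantity: q = 760.5 − 5(3373/26) = 1454/13.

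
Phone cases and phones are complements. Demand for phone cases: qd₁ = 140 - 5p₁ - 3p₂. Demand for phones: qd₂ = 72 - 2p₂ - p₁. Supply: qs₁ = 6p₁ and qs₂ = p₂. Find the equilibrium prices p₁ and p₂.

Market 1: 140 - 5p₁ - 3p₂ = 6p₁ → 11p₁ + 3p₂ = 140.
Market 2: 3p₂ + p₁ = 72.
Eliminating p₂: 3×(1) − 3×(2) gives 30p₁ = 204, so p₁ = 6.8.
Back-substitute into (2): p₂ = (72 − 1×6.8) / 3 = 326/15.

p₁ = 6.8, p₂ = 326/15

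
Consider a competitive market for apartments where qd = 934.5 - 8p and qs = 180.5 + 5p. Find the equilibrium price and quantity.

p* = 58, q* = 470.5

Set qd = qs: 934.5 - 8p = 180.5 + 5p.
754 = 13p, so p* = 58.
q* = 934.5 − 8(58) = 470.5.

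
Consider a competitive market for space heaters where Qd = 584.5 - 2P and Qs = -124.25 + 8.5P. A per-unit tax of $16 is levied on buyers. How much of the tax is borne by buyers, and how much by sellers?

Pre-tax equilibrium: P* = 67.5, Q* = 449.5.
Tax on buyers shifts demand to Qd = 584.5 − 2(P + 16) = 552.5 - 2P.
552.5 - 2P = -124.25 + 8.5P gives seller price Ps = 2707/42; buyers pay Pb = 2707/42 + 16 = 3379/42.
New quantity: Q = 584.5 − 2(3379/42) = 17791/42.
Buyer burden = 3379/42 − 67.5 = 272/21; seller burden = 67.5 − 2707/42 = 64/21.

Buyers bear 272/21, sellers bear 64/21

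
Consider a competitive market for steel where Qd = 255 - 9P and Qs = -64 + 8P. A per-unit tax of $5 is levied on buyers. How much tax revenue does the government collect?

Pre-tax equilibrium: P* = 319/17, Q* = 1464/17.
Tax on buyers shifts demand to Qd = 255 − 9(P + 5) = 210 - 9P.
210 - 9P = -64 + 8P gives seller price Ps = 274/17; buyers pay Pb = 274/17 + 5 = 359/17.
New quantity: Q = 255 − 9(359/17) = 1104/17.
Revenue = 5 × 1104/17 = 5520/17.

Tax revenue = 5520/17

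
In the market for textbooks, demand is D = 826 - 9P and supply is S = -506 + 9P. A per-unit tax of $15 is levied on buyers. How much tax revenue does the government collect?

Pre-tax equilibrium: P* = 74, Q* = 160.
Tax on buyers shifts demand to D = 826 − 9(P + 15) = 691 - 9P.
691 - 9P = -506 + 9P gives seller price Ps = 66.5; buyers pay Pb = 66.5 + 15 = 81.5.
New quantity: Q = 826 − 9(81.5) = 92.5.
Revenue = 15 × 92.5 = 1387.5.

Tax revenue = 1387.5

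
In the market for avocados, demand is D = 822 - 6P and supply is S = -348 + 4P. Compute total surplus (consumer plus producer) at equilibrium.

Total surplus = 3000

Equilibrium: 822 - 6P = -348 + 4P gives P* = 117, Q* = 120.
Demand choke price: P = 137; supply starts at P = 87.
CS = ½(137 − 117)(120) = 1200; PS = ½(117 − 87)(120) = 1800.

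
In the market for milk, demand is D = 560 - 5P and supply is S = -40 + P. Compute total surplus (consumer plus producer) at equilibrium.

Equilibrium: 560 - 5P = -40 + P gives P* = 100, Q* = 60.
Demand choke price: P = 112; supply starts at P = 40.
CS = ½(112 − 100)(60) = 360; PS = ½(100 − 40)(60) = 1800.

Total surplus = 2160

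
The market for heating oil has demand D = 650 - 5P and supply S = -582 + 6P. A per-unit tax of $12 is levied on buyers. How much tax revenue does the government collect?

Tax revenue = 7560/11

Pre-tax equilibrium: P* = 112, Q* = 90.
Tax on buyers shifts demand to D = 650 − 5(P + 12) = 590 - 5P.
590 - 5P = -582 + 6P gives seller price Ps = 1172/11; buyers pay Pb = 1172/11 + 12 = 1304/11.
New quantity: Q = 650 − 5(1304/11) = 630/11.
Revenue = 12 × 630/11 = 7560/11.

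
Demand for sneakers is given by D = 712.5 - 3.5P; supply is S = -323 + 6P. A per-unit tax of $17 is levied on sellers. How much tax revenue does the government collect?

Tax revenue = 94775/19

Pre-tax equilibrium: P* = 109, Q* = 331.
Tax on sellers shifts supply to S = -323 + 6(P − 17) = -425 + 6P.
712.5 - 3.5P = -425 + 6P gives buyer price Pb = 2275/19; sellers receive Ps = 2275/19 − 17 = 1952/19.
New quantity: Q = 712.5 − 3.5(2275/19) = 5575/19.
Revenue = 17 × 5575/19 = 94775/19.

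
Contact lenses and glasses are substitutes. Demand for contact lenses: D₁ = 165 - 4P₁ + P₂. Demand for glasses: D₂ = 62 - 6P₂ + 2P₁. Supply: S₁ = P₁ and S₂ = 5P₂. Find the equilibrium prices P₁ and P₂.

P₁ = 1877/53, P₂ = 640/53

Market 1: 165 - 4P₁ + P₂ = P₁ → 5P₁ - P₂ = 165.
Market 2: 11P₂ - 2P₁ = 62.
Eliminating P₂: 11×(1) + 1×(2) gives 53P₁ = 1877, so P₁ = 1877/53.
Back-substitute into (2): P₂ = (62 + 2×1877/53) / 11 = 640/53.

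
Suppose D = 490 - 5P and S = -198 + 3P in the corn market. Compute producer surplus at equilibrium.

Equilibrium: 490 - 5P = -198 + 3P gives P* = 86, Q* = 60.
Supply starts at P = 66 (where S = 0).
PS = ½(86 − 66)(60) = 600.

Producer surplus = 600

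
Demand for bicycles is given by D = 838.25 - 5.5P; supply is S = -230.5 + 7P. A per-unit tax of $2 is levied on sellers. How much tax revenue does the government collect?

Pre-tax equilibrium: P* = 85.5, Q* = 368.
Tax on sellers shifts supply to S = -230.5 + 7(P − 2) = -244.5 + 7P.
838.25 - 5.5P = -244.5 + 7P gives buyer price Pb = 86.62; sellers receive Ps = 86.62 − 2 = 84.62.
New quantity: Q = 838.25 − 5.5(86.62) = 361.84.
Revenue = 2 × 361.84 = 723.68.

Tax revenue = 723.68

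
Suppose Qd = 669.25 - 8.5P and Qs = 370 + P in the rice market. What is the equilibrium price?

Set Qd = Qs: 669.25 - 8.5P = 370 + P.
299.25 = 9.5P, so P* = 31.5.
Q* = 669.25 − 8.5(31.5) = 401.5.

P* = 31.5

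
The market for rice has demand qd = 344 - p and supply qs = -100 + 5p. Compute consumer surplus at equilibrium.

Consumer surplus = 36450

Equilibrium: 344 - p = -100 + 5p gives p* = 74, q* = 270.
Demand choke price (qd = 0): p = 344.
CS = ½(344 − 74)(270) = 36450.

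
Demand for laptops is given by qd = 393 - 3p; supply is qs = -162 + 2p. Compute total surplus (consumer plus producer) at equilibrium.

Total surplus = 1500

Equilibrium: 393 - 3p = -162 + 2p gives p* = 111, q* = 60.
Demand choke price: p = 131; supply starts at p = 81.
CS = ½(131 − 111)(60) = 600; PS = ½(111 − 81)(60) = 900.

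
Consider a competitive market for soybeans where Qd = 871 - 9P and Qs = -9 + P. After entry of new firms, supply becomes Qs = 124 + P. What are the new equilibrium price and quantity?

P' = 74.7, Q' = 198.7

Original equilibrium: P* = 88, Q* = 79.
New equilibrium: 871 - 9P = 124 + P, so 747 = 10P and P' = 74.7; Q' = 871 − 9(74.7) = 198.7.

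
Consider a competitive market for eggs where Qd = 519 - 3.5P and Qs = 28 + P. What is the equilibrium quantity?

Q* = 1234/9

Set Qd = Qs: 519 - 3.5P = 28 + P.
491 = 4.5P, so P* = 982/9.
Q* = 519 − 3.5(982/9) = 1234/9.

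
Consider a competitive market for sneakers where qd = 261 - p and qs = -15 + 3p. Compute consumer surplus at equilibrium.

Equilibrium: 261 - p = -15 + 3p gives p* = 69, q* = 192.
Demand choke price (qd = 0): p = 261.
CS = ½(261 − 69)(192) = 18432.

Consumer surplus = 18432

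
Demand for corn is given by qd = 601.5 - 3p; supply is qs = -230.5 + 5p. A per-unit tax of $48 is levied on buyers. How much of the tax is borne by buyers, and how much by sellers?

Pre-tax equilibrium: p* = 104, q* = 289.5.
Tax on buyers shifts demand to qd = 601.5 − 3(p + 48) = 457.5 - 3p.
457.5 - 3p = -230.5 + 5p gives seller price ps = 86; buyers pay pb = 86 + 48 = 134.
New quantity: q = 601.5 − 3(134) = 199.5.
Buyer burden = 134 − 104 = 30; seller burden = 104 − 86 = 18.

Buyers bear $30, sellers bear $18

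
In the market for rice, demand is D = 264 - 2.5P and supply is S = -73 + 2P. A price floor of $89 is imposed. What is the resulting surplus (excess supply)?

Equilibrium price would be P* = 674/9, so the floor at 89 binds.
At P = 89: D = 41.5, S = 105.
Surplus = 105 − 41.5 = 63.5.

Surplus = 63.5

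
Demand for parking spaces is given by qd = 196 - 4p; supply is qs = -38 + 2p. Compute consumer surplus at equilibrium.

Equilibrium: 196 - 4p = -38 + 2p gives p* = 39, q* = 40.
Demand choke price (qd = 0): p = 49.
CS = ½(49 − 39)(40) = 200.

Consumer surplus = 200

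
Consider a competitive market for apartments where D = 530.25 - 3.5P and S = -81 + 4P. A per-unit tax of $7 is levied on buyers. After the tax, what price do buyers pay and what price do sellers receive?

Buyers pay 2557/30, sellers receive 2347/30

Pre-tax equilibrium: P* = 81.5, Q* = 245.
Tax on buyers shifts demand to D = 530.25 − 3.5(P + 7) = 505.75 - 3.5P.
505.75 - 3.5P = -81 + 4P gives seller price Ps = 2347/30; buyers pay Pb = 2347/30 + 7 = 2557/30.
New quantity: Q = 530.25 − 3.5(2557/30) = 3479/15.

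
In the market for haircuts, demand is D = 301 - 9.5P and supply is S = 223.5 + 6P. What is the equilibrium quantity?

Set D = S: 301 - 9.5P = 223.5 + 6P.
77.5 = 15.5P, so P* = 5.
Q* = 301 − 9.5(5) = 253.5.

Q* = 253.5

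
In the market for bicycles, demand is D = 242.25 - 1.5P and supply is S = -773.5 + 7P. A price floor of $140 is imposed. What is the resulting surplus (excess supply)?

Surplus = 174.25

Equilibrium price would be P* = 119.5, so the floor at 140 binds.
At P = 140: D = 32.25, S = 206.5.
Surplus = 206.5 − 32.25 = 174.25.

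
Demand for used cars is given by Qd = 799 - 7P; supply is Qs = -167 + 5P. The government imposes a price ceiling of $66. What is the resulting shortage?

Equilibrium price would be P* = 80.5, so the ceiling at 66 binds.
At P = 66: Qd = 799 − 7(66) = 337, Qs = -167 + 5(66) = 163.
Shortage = 337 − 163 = 174.

Shortage = 174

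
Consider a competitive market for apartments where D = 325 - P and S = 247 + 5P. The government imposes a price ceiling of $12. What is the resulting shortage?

Equilibrium price would be P* = 13, so the ceiling at 12 binds.
At P = 12: D = 325 − 1(12) = 313, S = 247 + 5(12) = 307.
Shortage = 313 − 307 = 6.

Shortage = 6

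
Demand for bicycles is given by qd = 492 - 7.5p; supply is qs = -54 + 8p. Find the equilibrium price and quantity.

Set qd = qs: 492 - 7.5p = -54 + 8p.
546 = 15.5p, so p* = 1092/31.
q* = 492 − 7.5(1092/31) = 7062/31.

p* = 1092/31, q* = 7062/31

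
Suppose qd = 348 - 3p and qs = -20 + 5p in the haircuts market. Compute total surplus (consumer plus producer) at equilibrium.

Total surplus = 11760

Equilibrium: 348 - 3p = -20 + 5p gives p* = 46, q* = 210.
Demand choke price: p = 116; supply starts at p = 4.
CS = ½(116 − 46)(210) = 7350; PS = ½(46 − 4)(210) = 4410.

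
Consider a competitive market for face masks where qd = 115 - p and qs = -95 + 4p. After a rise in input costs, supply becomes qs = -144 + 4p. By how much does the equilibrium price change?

Original equilibrium: p* = 42, q* = 73.
New equilibrium: 115 - p = -144 + 4p, so 259 = 5p and p' = 51.8; q' = 115 − 1(51.8) = 63.2.
Change in price: 51.8 − 42 = 9.8.

Δp = 9.8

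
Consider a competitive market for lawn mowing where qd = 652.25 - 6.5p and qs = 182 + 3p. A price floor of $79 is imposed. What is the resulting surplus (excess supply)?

Equilibrium price would be p* = 49.5, so the floor at 79 binds.
At p = 79: qd = 138.75, qs = 419.
Surplus = 419 − 138.75 = 280.25.

Surplus = 280.25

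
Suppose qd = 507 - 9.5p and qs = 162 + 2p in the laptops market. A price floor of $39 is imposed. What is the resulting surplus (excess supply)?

Surplus = 103.5

Equilibrium price would be p* = 30, so the floor at 39 binds.
At p = 39: qd = 136.5, qs = 240.
Surplus = 240 − 136.5 = 103.5.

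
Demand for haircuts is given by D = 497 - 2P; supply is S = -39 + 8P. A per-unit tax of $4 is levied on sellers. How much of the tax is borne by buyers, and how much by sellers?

Buyers bear $3.2, sellers bear $0.8

Pre-tax equilibrium: P* = 53.6, Q* = 389.8.
Tax on sellers shifts supply to S = -39 + 8(P − 4) = -71 + 8P.
497 - 2P = -71 + 8P gives buyer price Pb = 56.8; sellers receive Ps = 56.8 − 4 = 52.8.
New quantity: Q = 497 − 2(56.8) = 383.4.
Buyer burden = 56.8 − 53.6 = 3.2; seller burden = 53.6 − 52.8 = 0.8.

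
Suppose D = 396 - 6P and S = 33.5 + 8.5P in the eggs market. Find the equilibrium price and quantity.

Set D = S: 396 - 6P = 33.5 + 8.5P.
362.5 = 14.5P, so P* = 25.
Q* = 396 − 6(25) = 246.

P* = 25, Q* = 246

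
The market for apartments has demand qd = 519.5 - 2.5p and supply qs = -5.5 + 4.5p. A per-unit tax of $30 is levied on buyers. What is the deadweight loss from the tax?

Pre-tax equilibrium: p* = 75, q* = 332.
Tax on buyers shifts demand to qd = 519.5 − 2.5(p + 30) = 444.5 - 2.5p.
444.5 - 2.5p = -5.5 + 4.5p gives seller price ps = 450/7; buyers pay pb = 450/7 + 30 = 660/7.
New quantity: q = 519.5 − 2.5(660/7) = 3973/14.
DWL = ½ × 30 × (332 − 3973/14) = 10125/14.

Deadweight loss = 10125/14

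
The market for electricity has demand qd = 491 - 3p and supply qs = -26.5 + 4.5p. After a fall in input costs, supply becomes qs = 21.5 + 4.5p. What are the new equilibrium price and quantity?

p' = 62.6, q' = 303.2

Original equilibrium: p* = 69, q* = 284.
New equilibrium: 491 - 3p = 21.5 + 4.5p, so 469.5 = 7.5p and p' = 62.6; q' = 491 − 3(62.6) = 303.2.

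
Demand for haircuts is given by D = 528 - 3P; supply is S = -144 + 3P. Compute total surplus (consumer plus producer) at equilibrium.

Equilibrium: 528 - 3P = -144 + 3P gives P* = 112, Q* = 192.
Demand choke price: P = 176; supply starts at P = 48.
CS = ½(176 − 112)(192) = 6144; PS = ½(112 − 48)(192) = 6144.

Total surplus = 12288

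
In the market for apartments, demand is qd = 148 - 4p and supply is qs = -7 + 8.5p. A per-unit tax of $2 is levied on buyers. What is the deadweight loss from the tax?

Deadweight loss = 5.44

Pre-tax equilibrium: p* = 12.4, q* = 98.4.
Tax on buyers shifts demand to qd = 148 − 4(p + 2) = 140 - 4p.
140 - 4p = -7 + 8.5p gives seller price ps = 11.76; buyers pay pb = 11.76 + 2 = 13.76.
New quantity: q = 148 − 4(13.76) = 92.96.
DWL = ½ × 2 × (98.4 − 92.96) = 5.44.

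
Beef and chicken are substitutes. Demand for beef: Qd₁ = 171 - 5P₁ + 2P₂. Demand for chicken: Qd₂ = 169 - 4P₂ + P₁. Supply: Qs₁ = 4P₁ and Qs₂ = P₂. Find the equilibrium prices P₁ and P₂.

P₁ = 1193/43, P₂ = 1692/43

Market 1: 171 - 5P₁ + 2P₂ = 4P₁ → 9P₁ - 2P₂ = 171.
Market 2: 5P₂ - P₁ = 169.
Eliminating P₂: 5×(1) + 2×(2) gives 43P₁ = 1193, so P₁ = 1193/43.
Back-substitute into (2): P₂ = (169 + 1×1193/43) / 5 = 1692/43.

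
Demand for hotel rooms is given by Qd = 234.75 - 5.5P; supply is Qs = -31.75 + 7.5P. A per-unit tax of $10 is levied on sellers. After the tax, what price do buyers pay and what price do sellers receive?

Pre-tax equilibrium: P* = 20.5, Q* = 122.
Tax on sellers shifts supply to Qs = -31.75 + 7.5(P − 10) = -106.75 + 7.5P.
234.75 - 5.5P = -106.75 + 7.5P gives buyer price Pb = 683/26; sellers receive Ps = 683/26 − 10 = 423/26.
New quantity: Q = 234.75 − 5.5(683/26) = 2347/26.

Buyers pay 683/26, sellers receive 423/26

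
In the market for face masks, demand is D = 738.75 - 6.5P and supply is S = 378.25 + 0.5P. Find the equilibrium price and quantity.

Set D = S: 738.75 - 6.5P = 378.25 + 0.5P.
360.5 = 7P, so P* = 51.5.
Q* = 738.75 − 6.5(51.5) = 404.

P* = 51.5, Q* = 404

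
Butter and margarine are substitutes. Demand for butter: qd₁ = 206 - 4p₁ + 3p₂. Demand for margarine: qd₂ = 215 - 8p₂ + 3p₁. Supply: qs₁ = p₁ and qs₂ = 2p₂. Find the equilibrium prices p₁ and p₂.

p₁ = 2705/41, p₂ = 1693/41

Market 1: 206 - 4p₁ + 3p₂ = p₁ → 5p₁ - 3p₂ = 206.
Market 2: 10p₂ - 3p₁ = 215.
Eliminating p₂: 10×(1) + 3×(2) gives 41p₁ = 2705, so p₁ = 2705/41.
Back-substitute into (2): p₂ = (215 + 3×2705/41) / 10 = 1693/41.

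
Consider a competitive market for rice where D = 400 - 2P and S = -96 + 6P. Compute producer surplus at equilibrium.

Producer surplus = 6348

Equilibrium: 400 - 2P = -96 + 6P gives P* = 62, Q* = 276.
Supply starts at P = 16 (where S = 0).
PS = ½(62 − 16)(276) = 6348.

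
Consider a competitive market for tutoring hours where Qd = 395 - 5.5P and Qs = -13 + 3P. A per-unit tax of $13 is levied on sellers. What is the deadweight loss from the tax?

Deadweight loss = 5577/34

Pre-tax equilibrium: P* = 48, Q* = 131.
Tax on sellers shifts supply to Qs = -13 + 3(P − 13) = -52 + 3P.
395 - 5.5P = -52 + 3P gives buyer price Pb = 894/17; sellers receive Ps = 894/17 − 13 = 673/17.
New quantity: Q = 395 − 5.5(894/17) = 1798/17.
DWL = ½ × 13 × (131 − 1798/17) = 5577/34.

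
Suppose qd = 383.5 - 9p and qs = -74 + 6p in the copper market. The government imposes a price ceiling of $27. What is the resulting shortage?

Shortage = 52.5

Equilibrium price would be p* = 30.5, so the ceiling at 27 binds.
At p = 27: qd = 383.5 − 9(27) = 140.5, qs = -74 + 6(27) = 88.
Shortage = 140.5 − 88 = 52.5.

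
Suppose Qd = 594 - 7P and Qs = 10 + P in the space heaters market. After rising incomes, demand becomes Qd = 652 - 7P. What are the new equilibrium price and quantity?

P' = 80.25, Q' = 90.25

Original equilibrium: P* = 73, Q* = 83.
New equilibrium: 652 - 7P = 10 + P, so 642 = 8P and P' = 80.25; Q' = 652 − 7(80.25) = 90.25.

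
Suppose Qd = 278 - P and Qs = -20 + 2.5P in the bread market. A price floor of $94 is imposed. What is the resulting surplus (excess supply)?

Surplus = 31

Equilibrium price would be P* = 596/7, so the floor at 94 binds.
At P = 94: Qd = 184, Qs = 215.
Surplus = 215 − 184 = 31.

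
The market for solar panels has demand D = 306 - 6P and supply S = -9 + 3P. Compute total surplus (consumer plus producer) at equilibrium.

Equilibrium: 306 - 6P = -9 + 3P gives P* = 35, Q* = 96.
Demand choke price: P = 51; supply starts at P = 3.
CS = ½(51 − 35)(96) = 768; PS = ½(35 − 3)(96) = 1536.

Total surplus = 2304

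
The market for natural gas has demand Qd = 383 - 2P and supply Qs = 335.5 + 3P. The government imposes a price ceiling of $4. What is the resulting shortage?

Shortage = 27.5

Equilibrium price would be P* = 9.5, so the ceiling at 4 binds.
At P = 4: Qd = 383 − 2(4) = 375, Qs = 335.5 + 3(4) = 347.5.
Shortage = 375 − 347.5 = 27.5.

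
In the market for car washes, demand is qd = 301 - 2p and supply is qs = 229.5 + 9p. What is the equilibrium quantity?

Set qd = qs: 301 - 2p = 229.5 + 9p.
71.5 = 11p, so p* = 6.5.
q* = 301 − 2(6.5) = 288.

q* = 288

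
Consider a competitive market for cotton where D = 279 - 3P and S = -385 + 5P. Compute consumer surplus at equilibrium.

Equilibrium: 279 - 3P = -385 + 5P gives P* = 83, Q* = 30.
Demand choke price (D = 0): P = 93.
CS = ½(93 − 83)(30) = 150.

Consumer surplus = 150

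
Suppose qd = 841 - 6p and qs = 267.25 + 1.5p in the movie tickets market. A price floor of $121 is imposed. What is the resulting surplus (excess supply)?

Equilibrium price would be p* = 76.5, so the floor at 121 binds.
At p = 121: qd = 115, qs = 448.75.
Surplus = 448.75 − 115 = 333.75.

Surplus = 333.75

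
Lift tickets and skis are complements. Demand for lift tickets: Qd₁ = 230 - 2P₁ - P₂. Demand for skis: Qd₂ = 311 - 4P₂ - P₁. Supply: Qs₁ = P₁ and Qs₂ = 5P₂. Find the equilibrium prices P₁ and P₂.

P₁ = 1759/26, P₂ = 703/26

Market 1: 230 - 2P₁ - P₂ = P₁ → 3P₁ + P₂ = 230.
Market 2: 9P₂ + P₁ = 311.
Eliminating P₂: 9×(1) − 1×(2) gives 26P₁ = 1759, so P₁ = 1759/26.
Back-substitute into (2): P₂ = (311 − 1×1759/26) / 9 = 703/26.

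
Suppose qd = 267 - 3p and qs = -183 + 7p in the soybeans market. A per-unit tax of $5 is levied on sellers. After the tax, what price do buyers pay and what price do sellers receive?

Pre-tax equilibrium: p* = 45, q* = 132.
Tax on sellers shifts supply to qs = -183 + 7(p − 5) = -218 + 7p.
267 - 3p = -218 + 7p gives buyer price pb = 48.5; sellers receive ps = 48.5 − 5 = 43.5.
New quantity: q = 267 − 3(48.5) = 121.5.

Buyers pay $48.5, sellers receive $43.5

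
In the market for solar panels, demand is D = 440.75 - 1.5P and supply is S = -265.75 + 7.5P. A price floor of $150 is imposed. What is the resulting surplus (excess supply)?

Equilibrium price would be P* = 78.5, so the floor at 150 binds.
At P = 150: D = 215.75, S = 859.25.
Surplus = 859.25 − 215.75 = 643.5.

Surplus = 643.5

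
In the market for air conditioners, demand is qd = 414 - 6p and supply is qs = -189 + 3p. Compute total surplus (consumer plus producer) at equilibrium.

Equilibrium: 414 - 6p = -189 + 3p gives p* = 67, q* = 12.
Demand choke price: p = 69; supply starts at p = 63.
CS = ½(69 − 67)(12) = 12; PS = ½(67 − 63)(12) = 24.

Total surplus = 36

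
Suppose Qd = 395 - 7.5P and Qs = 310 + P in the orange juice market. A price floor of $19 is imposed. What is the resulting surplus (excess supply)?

Surplus = 76.5

Equilibrium price would be P* = 10, so the floor at 19 binds.
At P = 19: Qd = 252.5, Qs = 329.
Surplus = 329 − 252.5 = 76.5.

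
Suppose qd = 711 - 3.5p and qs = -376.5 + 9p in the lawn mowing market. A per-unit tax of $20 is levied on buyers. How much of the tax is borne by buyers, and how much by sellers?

Pre-tax equilibrium: p* = 87, q* = 406.5.
Tax on buyers shifts demand to qd = 711 − 3.5(p + 20) = 641 - 3.5p.
641 - 3.5p = -376.5 + 9p gives seller price ps = 81.4; buyers pay pb = 81.4 + 20 = 101.4.
New quantity: q = 711 − 3.5(101.4) = 356.1.
Buyer burden = 101.4 − 87 = 14.4; seller burden = 87 − 81.4 = 5.6.

Buyers bear $14.4, sellers bear $5.6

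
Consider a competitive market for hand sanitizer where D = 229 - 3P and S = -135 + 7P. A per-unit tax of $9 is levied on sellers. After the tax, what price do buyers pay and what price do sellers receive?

Buyers pay $42.7, sellers receive $33.7

Pre-tax equilibrium: P* = 36.4, Q* = 119.8.
Tax on sellers shifts supply to S = -135 + 7(P − 9) = -198 + 7P.
229 - 3P = -198 + 7P gives buyer price Pb = 42.7; sellers receive Ps = 42.7 − 9 = 33.7.
New quantity: Q = 229 − 3(42.7) = 100.9.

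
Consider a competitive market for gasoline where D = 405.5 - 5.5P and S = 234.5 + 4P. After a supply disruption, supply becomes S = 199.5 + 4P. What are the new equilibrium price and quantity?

P' = 412/19, Q' = 10877/38

Original equilibrium: P* = 18, Q* = 306.5.
New equilibrium: 405.5 - 5.5P = 199.5 + 4P, so 206 = 9.5P and P' = 412/19; Q' = 405.5 − 5.5(412/19) = 10877/38.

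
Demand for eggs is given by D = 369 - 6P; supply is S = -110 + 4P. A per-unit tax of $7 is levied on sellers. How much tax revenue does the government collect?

Tax revenue = 453.6

Pre-tax equilibrium: P* = 47.9, Q* = 81.6.
Tax on sellers shifts supply to S = -110 + 4(P − 7) = -138 + 4P.
369 - 6P = -138 + 4P gives buyer price Pb = 50.7; sellers receive Ps = 50.7 − 7 = 43.7.
New quantity: Q = 369 − 6(50.7) = 64.8.
Revenue = 7 × 64.8 = 453.6.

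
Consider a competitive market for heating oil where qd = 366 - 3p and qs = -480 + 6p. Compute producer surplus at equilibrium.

Producer surplus = 588

Equilibrium: 366 - 3p = -480 + 6p gives p* = 94, q* = 84.
Supply starts at p = 80 (where qs = 0).
PS = ½(94 − 80)(84) = 588.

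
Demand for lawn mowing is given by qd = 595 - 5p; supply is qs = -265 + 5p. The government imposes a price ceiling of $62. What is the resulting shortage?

Equilibrium price would be p* = 86, so the ceiling at 62 binds.
At p = 62: qd = 595 − 5(62) = 285, qs = -265 + 5(62) = 45.
Shortage = 285 − 45 = 240.

Shortage = 240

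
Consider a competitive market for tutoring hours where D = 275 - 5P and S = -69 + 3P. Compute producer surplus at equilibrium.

Producer surplus = 600

Equilibrium: 275 - 5P = -69 + 3P gives P* = 43, Q* = 60.
Supply starts at P = 23 (where S = 0).
PS = ½(43 − 23)(60) = 600.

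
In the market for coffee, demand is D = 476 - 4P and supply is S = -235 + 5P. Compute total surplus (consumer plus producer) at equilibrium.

Equilibrium: 476 - 4P = -235 + 5P gives P* = 79, Q* = 160.
Demand choke price: P = 119; supply starts at P = 47.
CS = ½(119 − 79)(160) = 3200; PS = ½(79 − 47)(160) = 2560.

Total surplus = 5760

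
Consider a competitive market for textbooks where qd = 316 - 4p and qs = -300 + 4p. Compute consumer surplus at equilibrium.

Consumer surplus = 8

Equilibrium: 316 - 4p = -300 + 4p gives p* = 77, q* = 8.
Demand choke price (qd = 0): p = 79.
CS = ½(79 − 77)(8) = 8.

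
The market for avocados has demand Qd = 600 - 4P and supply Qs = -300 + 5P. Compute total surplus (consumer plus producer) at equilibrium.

Equilibrium: 600 - 4P = -300 + 5P gives P* = 100, Q* = 200.
Demand choke price: P = 150; supply starts at P = 60.
CS = ½(150 − 100)(200) = 5000; PS = ½(100 − 60)(200) = 4000.

Total surplus = 9000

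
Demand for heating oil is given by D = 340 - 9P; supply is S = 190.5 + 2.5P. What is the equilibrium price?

Set D = S: 340 - 9P = 190.5 + 2.5P.
149.5 = 11.5P, so P* = 13.
Q* = 340 − 9(13) = 223.

P* = 13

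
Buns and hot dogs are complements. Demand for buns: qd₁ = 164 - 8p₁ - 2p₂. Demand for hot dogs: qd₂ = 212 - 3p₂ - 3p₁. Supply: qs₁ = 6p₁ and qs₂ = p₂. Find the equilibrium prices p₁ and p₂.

p₁ = 4.64, p₂ = 49.52

Market 1: 164 - 8p₁ - 2p₂ = 6p₁ → 14p₁ + 2p₂ = 164.
Market 2: 4p₂ + 3p₁ = 212.
Eliminating p₂: 4×(1) − 2×(2) gives 50p₁ = 232, so p₁ = 4.64.
Back-substitute into (2): p₂ = (212 − 3×4.64) / 4 = 49.52.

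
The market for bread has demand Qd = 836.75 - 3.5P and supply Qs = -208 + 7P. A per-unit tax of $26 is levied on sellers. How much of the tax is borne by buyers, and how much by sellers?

Pre-tax equilibrium: P* = 99.5, Q* = 488.5.
Tax on sellers shifts supply to Qs = -208 + 7(P − 26) = -390 + 7P.
836.75 - 3.5P = -390 + 7P gives buyer price Pb = 701/6; sellers receive Ps = 701/6 − 26 = 545/6.
New quantity: Q = 836.75 − 3.5(701/6) = 2567/6.
Buyer burden = 701/6 − 99.5 = 52/3; seller burden = 99.5 − 545/6 = 26/3.

Buyers bear 52/3, sellers bear 26/3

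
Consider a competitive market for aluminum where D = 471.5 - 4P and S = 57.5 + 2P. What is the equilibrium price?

Set D = S: 471.5 - 4P = 57.5 + 2P.
414 = 6P, so P* = 69.
Q* = 471.5 − 4(69) = 195.5.

P* = 69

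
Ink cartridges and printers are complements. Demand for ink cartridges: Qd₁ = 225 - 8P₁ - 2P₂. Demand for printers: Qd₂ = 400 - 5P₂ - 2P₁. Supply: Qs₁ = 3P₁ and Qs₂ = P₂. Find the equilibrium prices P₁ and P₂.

P₁ = 275/31, P₂ = 1975/31

Market 1: 225 - 8P₁ - 2P₂ = 3P₁ → 11P₁ + 2P₂ = 225.
Market 2: 6P₂ + 2P₁ = 400.
Eliminating P₂: 6×(1) − 2×(2) gives 62P₁ = 550, so P₁ = 275/31.
Back-substitute into (2): P₂ = (400 − 2×275/31) / 6 = 1975/31.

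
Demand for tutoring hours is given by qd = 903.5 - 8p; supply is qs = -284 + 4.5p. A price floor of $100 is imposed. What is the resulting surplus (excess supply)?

Equilibrium price would be p* = 95, so the floor at 100 binds.
At p = 100: qd = 103.5, qs = 166.
Surplus = 166 − 103.5 = 62.5.

Surplus = 62.5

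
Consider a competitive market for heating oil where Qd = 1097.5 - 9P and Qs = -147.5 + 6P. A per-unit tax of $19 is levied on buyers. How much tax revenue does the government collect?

Pre-tax equilibrium: P* = 83, Q* = 350.5.
Tax on buyers shifts demand to Qd = 1097.5 − 9(P + 19) = 926.5 - 9P.
926.5 - 9P = -147.5 + 6P gives seller price Ps = 71.6; buyers pay Pb = 71.6 + 19 = 90.6.
New quantity: Q = 1097.5 − 9(90.6) = 282.1.
Revenue = 19 × 282.1 = 5359.9.

Tax revenue = 5359.9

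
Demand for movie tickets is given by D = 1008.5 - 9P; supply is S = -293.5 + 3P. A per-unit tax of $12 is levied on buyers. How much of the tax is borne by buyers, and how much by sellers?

Buyers bear $3, sellers bear $9

Pre-tax equilibrium: P* = 108.5, Q* = 32.
Tax on buyers shifts demand to D = 1008.5 − 9(P + 12) = 900.5 - 9P.
900.5 - 9P = -293.5 + 3P gives seller price Ps = 99.5; buyers pay Pb = 99.5 + 12 = 111.5.
New quantity: Q = 1008.5 − 9(111.5) = 5.
Buyer burden = 111.5 − 108.5 = 3; seller burden = 108.5 − 99.5 = 9.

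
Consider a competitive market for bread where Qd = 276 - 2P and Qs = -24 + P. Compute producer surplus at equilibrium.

Equilibrium: 276 - 2P = -24 + P gives P* = 100, Q* = 76.
Supply starts at P = 24 (where Qs = 0).
PS = ½(100 − 24)(76) = 2888.

Producer surplus = 2888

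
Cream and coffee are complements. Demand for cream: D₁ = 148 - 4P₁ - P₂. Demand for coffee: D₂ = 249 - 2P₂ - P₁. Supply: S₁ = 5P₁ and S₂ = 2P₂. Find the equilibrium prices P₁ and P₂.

Market 1: 148 - 4P₁ - P₂ = 5P₁ → 9P₁ + P₂ = 148.
Market 2: 4P₂ + P₁ = 249.
Eliminating P₂: 4×(1) − 1×(2) gives 35P₁ = 343, so P₁ = 9.8.
Back-substitute into (2): P₂ = (249 − 1×9.8) / 4 = 59.8.

P₁ = 9.8, P₂ = 59.8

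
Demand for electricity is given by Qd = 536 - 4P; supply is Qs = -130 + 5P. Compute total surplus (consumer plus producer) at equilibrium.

Total surplus = 12960

Equilibrium: 536 - 4P = -130 + 5P gives P* = 74, Q* = 240.
Demand choke price: P = 134; supply starts at P = 26.
CS = ½(134 − 74)(240) = 7200; PS = ½(74 − 26)(240) = 5760.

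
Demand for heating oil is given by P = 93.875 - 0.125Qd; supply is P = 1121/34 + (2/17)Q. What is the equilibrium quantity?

Set the two price expressions equal: 93.875 - 0.125Q = 1121/34 + (2/17)Q.
8283/136 = (33/136)Q, so Q* = 251.
P* = 93.875 − (0.125)(251) = 62.5.

Q* = 251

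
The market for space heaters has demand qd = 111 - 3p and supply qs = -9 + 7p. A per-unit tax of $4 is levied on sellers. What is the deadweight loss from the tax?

Pre-tax equilibrium: p* = 12, q* = 75.
Tax on sellers shifts supply to qs = -9 + 7(p − 4) = -37 + 7p.
111 - 3p = -37 + 7p gives buyer price pb = 14.8; sellers receive ps = 14.8 − 4 = 10.8.
New quantity: q = 111 − 3(14.8) = 66.6.
DWL = ½ × 4 × (75 − 66.6) = 16.8.

Deadweight loss = 16.8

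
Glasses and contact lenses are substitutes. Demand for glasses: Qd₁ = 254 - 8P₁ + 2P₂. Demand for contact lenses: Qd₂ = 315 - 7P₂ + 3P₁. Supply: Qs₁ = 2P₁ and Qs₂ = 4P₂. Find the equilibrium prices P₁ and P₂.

Market 1: 254 - 8P₁ + 2P₂ = 2P₁ → 10P₁ - 2P₂ = 254.
Market 2: 11P₂ - 3P₁ = 315.
Eliminating P₂: 11×(1) + 2×(2) gives 104P₁ = 3424, so P₁ = 428/13.
Back-substitute into (2): P₂ = (315 + 3×428/13) / 11 = 489/13.

P₁ = 428/13, P₂ = 489/13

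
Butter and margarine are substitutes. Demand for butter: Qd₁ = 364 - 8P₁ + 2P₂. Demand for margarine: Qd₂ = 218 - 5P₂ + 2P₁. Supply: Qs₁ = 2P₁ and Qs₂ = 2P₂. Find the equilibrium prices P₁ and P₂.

Market 1: 364 - 8P₁ + 2P₂ = 2P₁ → 10P₁ - 2P₂ = 364.
Market 2: 7P₂ - 2P₁ = 218.
Eliminating P₂: 7×(1) + 2×(2) gives 66P₁ = 2984, so P₁ = 1492/33.
Back-substitute into (2): P₂ = (218 + 2×1492/33) / 7 = 1454/33.

P₁ = 1492/33, P₂ = 1454/33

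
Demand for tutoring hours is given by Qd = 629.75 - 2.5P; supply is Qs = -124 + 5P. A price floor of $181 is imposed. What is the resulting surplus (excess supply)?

Surplus = 603.75

Equilibrium price would be P* = 100.5, so the floor at 181 binds.
At P = 181: Qd = 177.25, Qs = 781.
Surplus = 781 − 177.25 = 603.75.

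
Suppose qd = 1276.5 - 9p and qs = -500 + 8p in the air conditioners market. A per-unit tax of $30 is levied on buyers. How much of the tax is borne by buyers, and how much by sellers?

Pre-tax equilibrium: p* = 104.5, q* = 336.
Tax on buyers shifts demand to qd = 1276.5 − 9(p + 30) = 1006.5 - 9p.
1006.5 - 9p = -500 + 8p gives seller price ps = 3013/34; buyers pay pb = 3013/34 + 30 = 4033/34.
New quantity: q = 1276.5 − 9(4033/34) = 3552/17.
Buyer burden = 4033/34 − 104.5 = 240/17; seller burden = 104.5 − 3013/34 = 270/17.

Buyers bear 240/17, sellers bear 270/17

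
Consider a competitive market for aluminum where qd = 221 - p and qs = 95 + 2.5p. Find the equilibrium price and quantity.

p* = 36, q* = 185

Set qd = qs: 221 - p = 95 + 2.5p.
126 = 3.5p, so p* = 36.
q* = 221 − 1(36) = 185.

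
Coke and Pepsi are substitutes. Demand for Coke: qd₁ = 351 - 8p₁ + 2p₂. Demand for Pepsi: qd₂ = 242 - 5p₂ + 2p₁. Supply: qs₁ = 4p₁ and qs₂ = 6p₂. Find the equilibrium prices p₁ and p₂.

Market 1: 351 - 8p₁ + 2p₂ = 4p₁ → 12p₁ - 2p₂ = 351.
Market 2: 11p₂ - 2p₁ = 242.
Eliminating p₂: 11×(1) + 2×(2) gives 128p₁ = 4345, so p₁ = 33.9453125.
Back-substitute into (2): p₂ = (242 + 2×33.9453125) / 11 = 28.171875.

p₁ = 33.9453125, p₂ = 28.171875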